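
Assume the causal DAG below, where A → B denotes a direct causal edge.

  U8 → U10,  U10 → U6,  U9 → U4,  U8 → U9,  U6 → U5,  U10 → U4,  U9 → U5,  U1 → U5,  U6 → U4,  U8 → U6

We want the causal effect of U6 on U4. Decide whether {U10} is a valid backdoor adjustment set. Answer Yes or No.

No

Backdoor paths from U6 to U4 (paths whose first edge points into U6):
  P1: U6 <- U8 -> U10 -> U4
  P2: U6 <- U8 -> U9 -> U4
  P3: U6 <- U10 <- U8 -> U9 -> U4
  P4: U6 <- U10 -> U4
Condition 1 (no descendant of U6 in the set): holds — descendants of U6 are {U4, U5}; none are in {U10}.
Condition 2 (every backdoor path blocked by {U10}):
  P1: blocked at chain node U10 ∈ conditioning set.
  P2: open — no interior node is in the conditioning set.
  P3: blocked at chain node U10 ∈ conditioning set.
  P4: blocked at fork node U10 ∈ conditioning set.
{U10} does not satisfy the backdoor criterion.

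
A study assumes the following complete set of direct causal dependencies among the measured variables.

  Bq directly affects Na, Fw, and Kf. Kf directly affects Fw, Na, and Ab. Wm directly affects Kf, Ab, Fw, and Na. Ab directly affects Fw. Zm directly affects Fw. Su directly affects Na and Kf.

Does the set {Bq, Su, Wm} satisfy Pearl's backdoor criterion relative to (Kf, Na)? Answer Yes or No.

Yes

Backdoor paths from Kf to Na (paths whose first edge points into Kf):
  P1: Kf <- Su -> Na
  P2: Kf <- Wm -> Na
  P3: Kf <- Wm -> Ab -> Fw <- Bq -> Na
  P4: Kf <- Wm -> Fw <- Bq -> Na
  P5: Kf <- Bq -> Na
  P6: Kf <- Bq -> Fw <- Wm -> Na
  P7: Kf <- Bq -> Fw <- Ab <- Wm -> Na
Condition 1 (no descendant of Kf in the set): holds — descendants of Kf are {Ab, Fw, Na}; none are in {Bq, Su, Wm}.
Condition 2 (every backdoor path blocked by {Bq, Su, Wm}):
  P1: blocked at fork node Su ∈ conditioning set.
  P2: blocked at fork node Wm ∈ conditioning set.
  P3: blocked at fork node Wm ∈ conditioning set.
  P4: blocked at fork node Wm ∈ conditioning set.
  P5: blocked at fork node Bq ∈ conditioning set.
  P6: blocked at fork node Bq ∈ conditioning set.
  P7: blocked at fork node Bq ∈ conditioning set.
{Bq, Su, Wm} satisfies the backdoor criterion.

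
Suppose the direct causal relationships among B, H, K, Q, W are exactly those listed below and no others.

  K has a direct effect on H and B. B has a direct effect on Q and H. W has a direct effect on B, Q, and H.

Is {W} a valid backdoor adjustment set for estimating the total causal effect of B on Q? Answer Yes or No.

Yes

Backdoor paths from B to Q (paths whose first edge points into B):
  P1: B <- K -> H <- W -> Q
  P2: B <- W -> Q
Condition 1 (no descendant of B in the set): holds — descendants of B are {H, Q}; none are in {W}.
Condition 2 (every backdoor path blocked by {W}):
  P1: blocked at collider H (neither it nor any descendant is in the conditioning set).
  P2: blocked at fork node W ∈ conditioning set.
{W} satisfies the backdoor criterion.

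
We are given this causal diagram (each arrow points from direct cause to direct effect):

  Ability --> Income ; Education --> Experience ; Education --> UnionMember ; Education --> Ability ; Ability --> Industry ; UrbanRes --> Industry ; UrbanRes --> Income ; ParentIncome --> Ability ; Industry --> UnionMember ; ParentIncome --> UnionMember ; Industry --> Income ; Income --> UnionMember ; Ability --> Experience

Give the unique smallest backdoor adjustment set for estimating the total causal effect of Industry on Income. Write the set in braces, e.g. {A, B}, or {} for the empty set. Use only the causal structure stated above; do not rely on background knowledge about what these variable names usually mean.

Variables eligible for adjustment (non-descendants of Industry, excluding Industry and Income): {Ability, Education, Experience, ParentIncome, UrbanRes}.
Backdoor paths from Industry to Income:
  P1: Industry <- UrbanRes -> Income
  P2: Industry <- Ability <- Education -> UnionMember <- Income
  P3: Industry <- Ability <- ParentIncome -> UnionMember <- Income
  P4: Industry <- Ability -> Experience <- Education -> UnionMember <- Income
  P5: Industry <- Ability -> Income
The empty set is not sufficient: P1 (Industry <- UrbanRes -> Income) has no collider blocking it and no conditioned non-collider, so it is open.
Try {Ability, UrbanRes}:
  P1: blocked at fork node UrbanRes ∈ conditioning set.
  P2: blocked at chain node Ability ∈ conditioning set.
  P3: blocked at chain node Ability ∈ conditioning set.
  P4: blocked at fork node Ability ∈ conditioning set.
  P5: blocked at fork node Ability ∈ conditioning set.
{Ability, UrbanRes} contains no descendant of Industry and blocks every backdoor path.
Every element of {Ability, UrbanRes} is needed (dropping Ability leaves P5 open; dropping UrbanRes leaves P1 open), so no proper subset is valid.
Among all size-2 subsets of the eligible variables, only {Ability, UrbanRes} blocks every backdoor path, so it is the unique smallest valid adjustment set.

{Ability, UrbanRes}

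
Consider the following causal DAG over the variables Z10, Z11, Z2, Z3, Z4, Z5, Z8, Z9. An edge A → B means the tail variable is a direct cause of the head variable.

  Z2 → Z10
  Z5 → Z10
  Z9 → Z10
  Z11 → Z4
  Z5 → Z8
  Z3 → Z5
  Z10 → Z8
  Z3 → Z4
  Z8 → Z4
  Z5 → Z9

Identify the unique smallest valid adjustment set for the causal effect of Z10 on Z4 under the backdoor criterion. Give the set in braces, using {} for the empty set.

Variables eligible for adjustment (non-descendants of Z10, excluding Z10 and Z4): {Z11, Z2, Z3, Z5, Z9}.
Backdoor paths from Z10 to Z4:
  P1: Z10 <- Z5 <- Z3 -> Z4
  P2: Z10 <- Z5 -> Z8 -> Z4
  P3: Z10 <- Z9 <- Z5 <- Z3 -> Z4
  P4: Z10 <- Z9 <- Z5 -> Z8 -> Z4
The empty set is not sufficient: P1 (Z10 <- Z5 <- Z3 -> Z4) has no collider blocking it and no conditioned non-collider, so it is open.
Try {Z5}:
  P1: blocked at chain node Z5 ∈ conditioning set.
  P2: blocked at fork node Z5 ∈ conditioning set.
  P3: blocked at chain node Z5 ∈ conditioning set.
  P4: blocked at fork node Z5 ∈ conditioning set.
{Z5} contains no descendant of Z10 and blocks every backdoor path.
No other singleton works — e.g. {Z3} leaves P2 open — so {Z5} is the unique smallest valid adjustment set.

{Z5}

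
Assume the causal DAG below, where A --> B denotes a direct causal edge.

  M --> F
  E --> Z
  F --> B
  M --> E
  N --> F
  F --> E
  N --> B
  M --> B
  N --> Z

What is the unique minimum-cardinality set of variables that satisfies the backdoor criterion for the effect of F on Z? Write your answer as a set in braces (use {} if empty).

{M, N}

Variables eligible for adjustment (non-descendants of F, excluding F and Z): {M, N}.
Backdoor paths from F to Z:
  P1: F <- N -> Z
  P2: F <- N -> B <- M -> E -> Z
  P3: F <- M -> E -> Z
  P4: F <- M -> B <- N -> Z
The empty set is not sufficient: P1 (F <- N -> Z) has no collider blocking it and no conditioned non-collider, so it is open.
Try {M, N}:
  P1: blocked at fork node N ∈ conditioning set.
  P2: blocked at fork node N ∈ conditioning set.
  P3: blocked at fork node M ∈ conditioning set.
  P4: blocked at fork node M ∈ conditioning set.
{M, N} contains no descendant of F and blocks every backdoor path.
Every element of {M, N} is needed (dropping M leaves P3 open; dropping N leaves P1 open), so no proper subset is valid.
Among all size-2 subsets of the eligible variables, only {M, N} blocks every backdoor path, so it is the unique smallest valid adjustment set.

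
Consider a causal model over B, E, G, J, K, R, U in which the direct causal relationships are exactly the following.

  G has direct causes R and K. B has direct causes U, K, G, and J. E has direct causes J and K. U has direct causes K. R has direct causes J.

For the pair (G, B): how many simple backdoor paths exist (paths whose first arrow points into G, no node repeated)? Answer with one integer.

A backdoor path from G to B is any simple undirected path whose first edge points into G (i.e. leaves G via a parent).
Parents of G: {K, R}.
Enumerating:
  P1: G <- K -> E <- J -> B
  P2: G <- K -> U -> B
  P3: G <- K -> B
  P4: G <- R <- J -> E <- K -> U -> B
  P5: G <- R <- J -> E <- K -> B
  P6: G <- R <- J -> B
That exhausts the simple backdoor paths. Count: 6.

6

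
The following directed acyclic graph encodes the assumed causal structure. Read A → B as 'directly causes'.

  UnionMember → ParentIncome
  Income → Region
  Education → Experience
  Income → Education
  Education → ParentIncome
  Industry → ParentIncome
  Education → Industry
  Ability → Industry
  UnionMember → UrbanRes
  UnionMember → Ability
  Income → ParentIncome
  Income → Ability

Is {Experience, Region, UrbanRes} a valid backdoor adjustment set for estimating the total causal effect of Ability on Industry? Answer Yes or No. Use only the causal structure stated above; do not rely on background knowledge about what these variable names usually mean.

Backdoor paths from Ability to Industry (paths whose first edge points into Ability):
  P1: Ability <- Income -> Education -> Industry
  P2: Ability <- Income -> Education -> ParentIncome <- Industry
  P3: Ability <- Income -> ParentIncome <- Education -> Industry
  P4: Ability <- Income -> ParentIncome <- Industry
  P5: Ability <- UnionMember -> ParentIncome <- Income -> Education -> Industry
  P6: Ability <- UnionMember -> ParentIncome <- Education -> Industry
  P7: Ability <- UnionMember -> ParentIncome <- Industry
Condition 1 (no descendant of Ability in the set): holds — descendants of Ability are {Industry, ParentIncome}; none are in {Experience, Region, UrbanRes}.
Condition 2 (every backdoor path blocked by {Experience, Region, UrbanRes}):
  P1: open — no interior node is in the conditioning set.
  P2: blocked at collider ParentIncome (neither it nor any descendant is in the conditioning set).
  P3: blocked at collider ParentIncome (neither it nor any descendant is in the conditioning set).
  P4: blocked at collider ParentIncome (neither it nor any descendant is in the conditioning set).
  P5: blocked at collider ParentIncome (neither it nor any descendant is in the conditioning set).
  P6: blocked at collider ParentIncome (neither it nor any descendant is in the conditioning set).
  P7: blocked at collider ParentIncome (neither it nor any descendant is in the conditioning set).
{Experience, Region, UrbanRes} does not satisfy the backdoor criterion.

No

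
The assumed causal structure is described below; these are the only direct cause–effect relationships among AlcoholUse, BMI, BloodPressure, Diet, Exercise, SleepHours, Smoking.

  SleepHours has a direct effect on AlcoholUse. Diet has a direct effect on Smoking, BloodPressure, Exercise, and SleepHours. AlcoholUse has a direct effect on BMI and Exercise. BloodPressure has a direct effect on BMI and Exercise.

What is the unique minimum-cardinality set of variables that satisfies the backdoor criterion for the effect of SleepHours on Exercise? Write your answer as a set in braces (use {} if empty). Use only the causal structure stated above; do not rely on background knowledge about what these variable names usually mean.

{Diet}

Variables eligible for adjustment (non-descendants of SleepHours, excluding SleepHours and Exercise): {BloodPressure, Diet, Smoking}.
Backdoor paths from SleepHours to Exercise:
  P1: SleepHours <- Diet -> BloodPressure -> BMI <- AlcoholUse -> Exercise
  P2: SleepHours <- Diet -> BloodPressure -> Exercise
  P3: SleepHours <- Diet -> Exercise
The empty set is not sufficient: P2 (SleepHours <- Diet -> BloodPressure -> Exercise) has no collider blocking it and no conditioned non-collider, so it is open.
Try {Diet}:
  P1: blocked at fork node Diet ∈ conditioning set.
  P2: blocked at fork node Diet ∈ conditioning set.
  P3: blocked at fork node Diet ∈ conditioning set.
{Diet} contains no descendant of SleepHours and blocks every backdoor path.
No other singleton works — e.g. {Smoking} leaves P2 open — so {Diet} is the unique smallest valid adjustment set.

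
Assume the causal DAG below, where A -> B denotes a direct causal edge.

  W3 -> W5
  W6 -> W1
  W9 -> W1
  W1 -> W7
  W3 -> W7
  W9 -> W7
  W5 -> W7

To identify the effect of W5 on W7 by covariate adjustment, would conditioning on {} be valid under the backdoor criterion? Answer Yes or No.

Backdoor paths from W5 to W7 (paths whose first edge points into W5):
  P1: W5 <- W3 -> W7
Condition 1 (no descendant of W5 in the set): holds — descendants of W5 are {W7}; none are in {}.
Condition 2 (every backdoor path blocked by {}):
  P1: open — no interior node is in the conditioning set.
{} does not satisfy the backdoor criterion.

No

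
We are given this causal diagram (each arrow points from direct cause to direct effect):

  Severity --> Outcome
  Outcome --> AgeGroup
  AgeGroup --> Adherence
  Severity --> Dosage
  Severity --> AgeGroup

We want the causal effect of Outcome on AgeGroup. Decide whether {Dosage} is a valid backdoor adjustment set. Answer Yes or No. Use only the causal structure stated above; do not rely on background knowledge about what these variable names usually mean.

No

Backdoor paths from Outcome to AgeGroup (paths whose first edge points into Outcome):
  P1: Outcome <- Severity -> AgeGroup
Condition 1 (no descendant of Outcome in the set): holds — descendants of Outcome are {Adherence, AgeGroup}; none are in {Dosage}.
Condition 2 (every backdoor path blocked by {Dosage}):
  P1: open — no interior node is in the conditioning set.
{Dosage} does not satisfy the backdoor criterion.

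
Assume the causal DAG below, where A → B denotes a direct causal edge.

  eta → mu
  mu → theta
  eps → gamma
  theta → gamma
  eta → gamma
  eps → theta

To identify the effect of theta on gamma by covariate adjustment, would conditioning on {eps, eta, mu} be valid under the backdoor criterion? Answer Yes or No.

Backdoor paths from theta to gamma (paths whose first edge points into theta):
  P1: theta <- mu <- eta -> gamma
  P2: theta <- eps -> gamma
Condition 1 (no descendant of theta in the set): holds — descendants of theta are {gamma}; none are in {eps, eta, mu}.
Condition 2 (every backdoor path blocked by {eps, eta, mu}):
  P1: blocked at chain node mu ∈ conditioning set.
  P2: blocked at fork node eps ∈ conditioning set.
{eps, eta, mu} satisfies the backdoor criterion.

Yes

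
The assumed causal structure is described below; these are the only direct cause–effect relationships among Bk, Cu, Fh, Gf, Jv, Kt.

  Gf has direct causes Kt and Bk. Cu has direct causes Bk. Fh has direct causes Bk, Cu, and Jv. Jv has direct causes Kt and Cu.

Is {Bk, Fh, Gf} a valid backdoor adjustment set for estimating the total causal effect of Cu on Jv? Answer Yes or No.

Backdoor paths from Cu to Jv (paths whose first edge points into Cu):
  P1: Cu <- Bk -> Fh <- Jv
  P2: Cu <- Bk -> Gf <- Kt -> Jv
Condition 1 (no descendant of Cu in the set): FAILS — Fh is a descendant of Cu.
Condition 2 (every backdoor path blocked by {Bk, Fh, Gf}):
  P1: blocked at fork node Bk ∈ conditioning set.
  P2: blocked at fork node Bk ∈ conditioning set.
{Bk, Fh, Gf} does not satisfy the backdoor criterion.

No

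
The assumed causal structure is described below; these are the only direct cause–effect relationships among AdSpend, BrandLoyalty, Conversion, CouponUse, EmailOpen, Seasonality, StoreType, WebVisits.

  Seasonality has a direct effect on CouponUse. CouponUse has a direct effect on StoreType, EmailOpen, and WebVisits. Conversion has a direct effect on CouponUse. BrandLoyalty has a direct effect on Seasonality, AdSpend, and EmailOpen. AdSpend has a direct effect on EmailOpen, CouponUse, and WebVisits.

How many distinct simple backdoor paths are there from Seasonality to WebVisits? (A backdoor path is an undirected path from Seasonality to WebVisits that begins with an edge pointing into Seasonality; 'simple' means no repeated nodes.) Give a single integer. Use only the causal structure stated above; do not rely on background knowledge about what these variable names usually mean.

7

A backdoor path from Seasonality to WebVisits is any simple undirected path whose first edge points into Seasonality (i.e. leaves Seasonality via a parent).
Parents of Seasonality: {BrandLoyalty}.
Enumerating:
  P1: Seasonality <- BrandLoyalty -> AdSpend -> CouponUse -> WebVisits
  P2: Seasonality <- BrandLoyalty -> AdSpend -> EmailOpen <- CouponUse -> WebVisits
  P3: Seasonality <- BrandLoyalty -> AdSpend -> WebVisits
  P4: Seasonality <- BrandLoyalty -> EmailOpen <- AdSpend -> CouponUse -> WebVisits
  P5: Seasonality <- BrandLoyalty -> EmailOpen <- AdSpend -> WebVisits
  P6: Seasonality <- BrandLoyalty -> EmailOpen <- CouponUse <- AdSpend -> WebVisits
  P7: Seasonality <- BrandLoyalty -> EmailOpen <- CouponUse -> WebVisits
That exhausts the simple backdoor paths. Count: 7.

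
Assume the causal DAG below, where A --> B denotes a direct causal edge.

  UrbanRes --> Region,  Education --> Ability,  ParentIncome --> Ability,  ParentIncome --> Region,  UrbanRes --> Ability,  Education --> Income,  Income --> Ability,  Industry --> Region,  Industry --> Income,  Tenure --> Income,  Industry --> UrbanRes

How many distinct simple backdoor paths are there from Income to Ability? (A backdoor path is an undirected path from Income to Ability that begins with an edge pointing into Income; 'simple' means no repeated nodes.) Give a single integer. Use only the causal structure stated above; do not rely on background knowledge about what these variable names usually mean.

A backdoor path from Income to Ability is any simple undirected path whose first edge points into Income (i.e. leaves Income via a parent).
Parents of Income: {Education, Industry, Tenure}.
Enumerating:
  P1: Income <- Industry -> UrbanRes -> Region <- ParentIncome -> Ability
  P2: Income <- Industry -> UrbanRes -> Ability
  P3: Income <- Industry -> Region <- ParentIncome -> Ability
  P4: Income <- Industry -> Region <- UrbanRes -> Ability
  P5: Income <- Education -> Ability
That exhausts the simple backdoor paths. Count: 5.

5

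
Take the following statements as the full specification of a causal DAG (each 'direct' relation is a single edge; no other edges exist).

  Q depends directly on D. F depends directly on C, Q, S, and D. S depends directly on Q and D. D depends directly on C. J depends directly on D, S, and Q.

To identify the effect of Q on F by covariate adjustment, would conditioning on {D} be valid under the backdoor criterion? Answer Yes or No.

Backdoor paths from Q to F (paths whose first edge points into Q):
  P1: Q <- D <- C -> F
  P2: Q <- D -> S -> F
  P3: Q <- D -> J <- S -> F
  P4: Q <- D -> F
Condition 1 (no descendant of Q in the set): holds — descendants of Q are {F, J, S}; none are in {D}.
Condition 2 (every backdoor path blocked by {D}):
  P1: blocked at chain node D ∈ conditioning set.
  P2: blocked at fork node D ∈ conditioning set.
  P3: blocked at fork node D ∈ conditioning set.
  P4: blocked at fork node D ∈ conditioning set.
{D} satisfies the backdoor criterion.

Yes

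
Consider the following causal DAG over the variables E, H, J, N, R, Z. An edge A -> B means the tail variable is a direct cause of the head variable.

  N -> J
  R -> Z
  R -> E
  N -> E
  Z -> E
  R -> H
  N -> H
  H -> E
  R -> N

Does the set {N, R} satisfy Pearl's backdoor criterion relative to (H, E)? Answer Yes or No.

Yes

Backdoor paths from H to E (paths whose first edge points into H):
  P1: H <- R -> N -> E
  P2: H <- R -> Z -> E
  P3: H <- R -> E
  P4: H <- N <- R -> Z -> E
  P5: H <- N <- R -> E
  P6: H <- N -> E
Condition 1 (no descendant of H in the set): holds — descendants of H are {E}; none are in {N, R}.
Condition 2 (every backdoor path blocked by {N, R}):
  P1: blocked at fork node R ∈ conditioning set.
  P2: blocked at fork node R ∈ conditioning set.
  P3: blocked at fork node R ∈ conditioning set.
  P4: blocked at chain node N ∈ conditioning set.
  P5: blocked at chain node N ∈ conditioning set.
  P6: blocked at fork node N ∈ conditioning set.
{N, R} satisfies the backdoor criterion.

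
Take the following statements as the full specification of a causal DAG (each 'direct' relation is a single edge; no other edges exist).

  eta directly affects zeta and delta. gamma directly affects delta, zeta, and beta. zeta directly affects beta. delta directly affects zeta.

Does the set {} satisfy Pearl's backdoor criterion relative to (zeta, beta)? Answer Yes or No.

No

Backdoor paths from zeta to beta (paths whose first edge points into zeta):
  P1: zeta <- gamma -> beta
  P2: zeta <- eta -> delta <- gamma -> beta
  P3: zeta <- delta <- gamma -> beta
Condition 1 (no descendant of zeta in the set): holds — descendants of zeta are {beta}; none are in {}.
Condition 2 (every backdoor path blocked by {}):
  P1: open — no interior node is in the conditioning set.
  P2: blocked at collider delta (neither it nor any descendant is in the conditioning set).
  P3: open — no interior node is in the conditioning set.
{} does not satisfy the backdoor criterion.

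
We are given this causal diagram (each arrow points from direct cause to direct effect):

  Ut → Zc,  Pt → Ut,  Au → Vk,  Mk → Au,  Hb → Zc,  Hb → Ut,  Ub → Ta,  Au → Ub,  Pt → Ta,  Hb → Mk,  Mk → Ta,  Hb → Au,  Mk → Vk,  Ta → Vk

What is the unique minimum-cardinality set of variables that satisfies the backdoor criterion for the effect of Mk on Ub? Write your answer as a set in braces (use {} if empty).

{Hb}

Variables eligible for adjustment (non-descendants of Mk, excluding Mk and Ub): {Hb, Pt, Ut, Zc}.
Backdoor paths from Mk to Ub:
  P1: Mk <- Hb -> Ut <- Pt -> Ta <- Ub
  P2: Mk <- Hb -> Ut <- Pt -> Ta -> Vk <- Au -> Ub
  P3: Mk <- Hb -> Au -> Ub
  P4: Mk <- Hb -> Au -> Vk <- Ta <- Ub
  P5: Mk <- Hb -> Zc <- Ut <- Pt -> Ta <- Ub
  P6: Mk <- Hb -> Zc <- Ut <- Pt -> Ta -> Vk <- Au -> Ub
The empty set is not sufficient: P3 (Mk <- Hb -> Au -> Ub) has no collider blocking it and no conditioned non-collider, so it is open.
Try {Hb}:
  P1: blocked at fork node Hb ∈ conditioning set.
  P2: blocked at fork node Hb ∈ conditioning set.
  P3: blocked at fork node Hb ∈ conditioning set.
  P4: blocked at fork node Hb ∈ conditioning set.
  P5: blocked at fork node Hb ∈ conditioning set.
  P6: blocked at fork node Hb ∈ conditioning set.
{Hb} contains no descendant of Mk and blocks every backdoor path.
No other singleton works — e.g. {Pt} leaves P3 open — so {Hb} is the unique smallest valid adjustment set.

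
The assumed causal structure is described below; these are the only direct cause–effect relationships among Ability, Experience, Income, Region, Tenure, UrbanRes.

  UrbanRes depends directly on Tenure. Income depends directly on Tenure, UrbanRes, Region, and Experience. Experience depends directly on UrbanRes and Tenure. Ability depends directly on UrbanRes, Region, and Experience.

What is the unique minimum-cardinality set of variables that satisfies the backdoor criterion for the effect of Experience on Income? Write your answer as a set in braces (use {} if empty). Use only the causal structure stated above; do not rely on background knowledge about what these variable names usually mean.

{Tenure, UrbanRes}

Variables eligible for adjustment (non-descendants of Experience, excluding Experience and Income): {Region, Tenure, UrbanRes}.
Backdoor paths from Experience to Income:
  P1: Experience <- Tenure -> UrbanRes -> Ability <- Region -> Income
  P2: Experience <- Tenure -> UrbanRes -> Income
  P3: Experience <- Tenure -> Income
  P4: Experience <- UrbanRes <- Tenure -> Income
  P5: Experience <- UrbanRes -> Ability <- Region -> Income
  P6: Experience <- UrbanRes -> Income
The empty set is not sufficient: P2 (Experience <- Tenure -> UrbanRes -> Income) has no collider blocking it and no conditioned non-collider, so it is open.
Try {Tenure, UrbanRes}:
  P1: blocked at fork node Tenure ∈ conditioning set.
  P2: blocked at fork node Tenure ∈ conditioning set.
  P3: blocked at fork node Tenure ∈ conditioning set.
  P4: blocked at chain node UrbanRes ∈ conditioning set.
  P5: blocked at fork node UrbanRes ∈ conditioning set.
  P6: blocked at fork node UrbanRes ∈ conditioning set.
{Tenure, UrbanRes} contains no descendant of Experience and blocks every backdoor path.
Every element of {Tenure, UrbanRes} is needed (dropping Tenure leaves P3 open; dropping UrbanRes leaves P6 open), so no proper subset is valid.
Among all size-2 subsets of the eligible variables, only {Tenure, UrbanRes} blocks every backdoor path, so it is the unique smallest valid adjustment set.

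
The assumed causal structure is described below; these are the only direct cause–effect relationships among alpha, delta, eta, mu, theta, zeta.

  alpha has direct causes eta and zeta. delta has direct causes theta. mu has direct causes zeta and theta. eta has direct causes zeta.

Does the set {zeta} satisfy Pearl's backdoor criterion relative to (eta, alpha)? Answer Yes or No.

Yes

Backdoor paths from eta to alpha (paths whose first edge points into eta):
  P1: eta <- zeta -> alpha
Condition 1 (no descendant of eta in the set): holds — descendants of eta are {alpha}; none are in {zeta}.
Condition 2 (every backdoor path blocked by {zeta}):
  P1: blocked at fork node zeta ∈ conditioning set.
{zeta} satisfies the backdoor criterion.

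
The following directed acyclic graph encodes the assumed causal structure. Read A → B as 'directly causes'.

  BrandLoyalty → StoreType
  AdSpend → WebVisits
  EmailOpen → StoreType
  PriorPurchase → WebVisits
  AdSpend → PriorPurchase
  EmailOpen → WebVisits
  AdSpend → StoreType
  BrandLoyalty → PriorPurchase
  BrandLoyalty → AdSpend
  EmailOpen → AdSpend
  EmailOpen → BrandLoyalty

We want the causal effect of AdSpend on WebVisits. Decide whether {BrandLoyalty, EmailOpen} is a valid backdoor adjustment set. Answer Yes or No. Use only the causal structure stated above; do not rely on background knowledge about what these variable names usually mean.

Backdoor paths from AdSpend to WebVisits (paths whose first edge points into AdSpend):
  P1: AdSpend <- EmailOpen -> BrandLoyalty -> PriorPurchase -> WebVisits
  P2: AdSpend <- EmailOpen -> StoreType <- BrandLoyalty -> PriorPurchase -> WebVisits
  P3: AdSpend <- EmailOpen -> WebVisits
  P4: AdSpend <- BrandLoyalty <- EmailOpen -> WebVisits
  P5: AdSpend <- BrandLoyalty -> PriorPurchase -> WebVisits
  P6: AdSpend <- BrandLoyalty -> StoreType <- EmailOpen -> WebVisits
Condition 1 (no descendant of AdSpend in the set): holds — descendants of AdSpend are {PriorPurchase, StoreType, WebVisits}; none are in {BrandLoyalty, EmailOpen}.
Condition 2 (every backdoor path blocked by {BrandLoyalty, EmailOpen}):
  P1: blocked at fork node EmailOpen ∈ conditioning set.
  P2: blocked at fork node EmailOpen ∈ conditioning set.
  P3: blocked at fork node EmailOpen ∈ conditioning set.
  P4: blocked at chain node BrandLoyalty ∈ conditioning set.
  P5: blocked at fork node BrandLoyalty ∈ conditioning set.
  P6: blocked at fork node BrandLoyalty ∈ conditioning set.
{BrandLoyalty, EmailOpen} satisfies the backdoor criterion.

Yes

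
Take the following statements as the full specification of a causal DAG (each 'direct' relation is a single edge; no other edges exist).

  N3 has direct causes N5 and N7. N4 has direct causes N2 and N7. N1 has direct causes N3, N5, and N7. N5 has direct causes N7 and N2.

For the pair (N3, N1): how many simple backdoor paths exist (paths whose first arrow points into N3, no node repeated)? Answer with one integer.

A backdoor path from N3 to N1 is any simple undirected path whose first edge points into N3 (i.e. leaves N3 via a parent).
Parents of N3: {N5, N7}.
Enumerating:
  P1: N3 <- N7 -> N5 -> N1
  P2: N3 <- N7 -> N4 <- N2 -> N5 -> N1
  P3: N3 <- N7 -> N1
  P4: N3 <- N5 <- N7 -> N1
  P5: N3 <- N5 <- N2 -> N4 <- N7 -> N1
  P6: N3 <- N5 -> N1
That exhausts the simple backdoor paths. Count: 6.

6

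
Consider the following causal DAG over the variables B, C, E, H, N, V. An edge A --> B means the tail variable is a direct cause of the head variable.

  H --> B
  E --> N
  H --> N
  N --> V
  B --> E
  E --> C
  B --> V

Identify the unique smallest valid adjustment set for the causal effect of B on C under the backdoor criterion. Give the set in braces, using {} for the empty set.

{}

Variables eligible for adjustment (non-descendants of B, excluding B and C): {H}.
Backdoor paths from B to C:
  P1: B <- H -> N <- E -> C
Each backdoor path contains an unconditioned collider, so every path is already blocked with the empty conditioning set:
  P1: blocked at collider N (neither it nor any descendant is in the conditioning set).
The empty set is therefore the unique smallest valid set.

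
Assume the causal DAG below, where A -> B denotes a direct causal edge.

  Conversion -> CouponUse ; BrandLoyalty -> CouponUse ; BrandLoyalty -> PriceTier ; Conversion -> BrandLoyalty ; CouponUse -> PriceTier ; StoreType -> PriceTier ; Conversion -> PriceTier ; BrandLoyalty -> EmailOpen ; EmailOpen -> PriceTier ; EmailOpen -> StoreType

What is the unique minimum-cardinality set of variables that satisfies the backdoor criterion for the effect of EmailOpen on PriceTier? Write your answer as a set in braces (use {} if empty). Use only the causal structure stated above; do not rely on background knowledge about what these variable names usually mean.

Variables eligible for adjustment (non-descendants of EmailOpen, excluding EmailOpen and PriceTier): {BrandLoyalty, Conversion, CouponUse}.
Backdoor paths from EmailOpen to PriceTier:
  P1: EmailOpen <- BrandLoyalty <- Conversion -> CouponUse -> PriceTier
  P2: EmailOpen <- BrandLoyalty <- Conversion -> PriceTier
  P3: EmailOpen <- BrandLoyalty -> CouponUse <- Conversion -> PriceTier
  P4: EmailOpen <- BrandLoyalty -> CouponUse -> PriceTier
  P5: EmailOpen <- BrandLoyalty -> PriceTier
The empty set is not sufficient: P1 (EmailOpen <- BrandLoyalty <- Conversion -> CouponUse -> PriceTier) has no collider blocking it and no conditioned non-collider, so it is open.
Try {BrandLoyalty}:
  P1: blocked at chain node BrandLoyalty ∈ conditioning set.
  P2: blocked at chain node BrandLoyalty ∈ conditioning set.
  P3: blocked at fork node BrandLoyalty ∈ conditioning set.
  P4: blocked at fork node BrandLoyalty ∈ conditioning set.
  P5: blocked at fork node BrandLoyalty ∈ conditioning set.
{BrandLoyalty} contains no descendant of EmailOpen and blocks every backdoor path.
No other singleton works — e.g. {Conversion} leaves P4 open — so {BrandLoyalty} is the unique smallest valid adjustment set.

{BrandLoyalty}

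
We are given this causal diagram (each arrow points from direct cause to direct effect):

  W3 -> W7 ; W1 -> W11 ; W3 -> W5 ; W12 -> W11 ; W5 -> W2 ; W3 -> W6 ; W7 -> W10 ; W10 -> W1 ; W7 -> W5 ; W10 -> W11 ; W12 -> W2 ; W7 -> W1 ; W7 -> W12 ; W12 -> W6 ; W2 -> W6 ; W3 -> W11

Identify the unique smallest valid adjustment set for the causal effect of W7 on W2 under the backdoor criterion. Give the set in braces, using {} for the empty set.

Variables eligible for adjustment (non-descendants of W7, excluding W7 and W2): {W3}.
Backdoor paths from W7 to W2:
  P1: W7 <- W3 -> W5 -> W2
  P2: W7 <- W3 -> W11 <- W12 -> W2
  P3: W7 <- W3 -> W11 <- W12 -> W6 <- W2
  P4: W7 <- W3 -> W6 <- W12 -> W2
  P5: W7 <- W3 -> W6 <- W2
The empty set is not sufficient: P1 (W7 <- W3 -> W5 -> W2) has no collider blocking it and no conditioned non-collider, so it is open.
Try {W3}:
  P1: blocked at fork node W3 ∈ conditioning set.
  P2: blocked at fork node W3 ∈ conditioning set.
  P3: blocked at fork node W3 ∈ conditioning set.
  P4: blocked at fork node W3 ∈ conditioning set.
  P5: blocked at fork node W3 ∈ conditioning set.
{W3} contains no descendant of W7 and blocks every backdoor path.
{W3} is the unique smallest valid adjustment set.

{W3}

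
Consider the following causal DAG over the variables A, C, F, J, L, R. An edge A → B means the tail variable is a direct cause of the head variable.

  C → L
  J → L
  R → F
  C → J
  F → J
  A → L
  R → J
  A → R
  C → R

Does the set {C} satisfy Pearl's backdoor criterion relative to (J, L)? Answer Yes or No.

No

Backdoor paths from J to L (paths whose first edge points into J):
  P1: J <- C -> R <- A -> L
  P2: J <- C -> L
  P3: J <- R <- A -> L
  P4: J <- R <- C -> L
  P5: J <- F <- R <- A -> L
  P6: J <- F <- R <- C -> L
Condition 1 (no descendant of J in the set): holds — descendants of J are {L}; none are in {C}.
Condition 2 (every backdoor path blocked by {C}):
  P1: blocked at fork node C ∈ conditioning set.
  P2: blocked at fork node C ∈ conditioning set.
  P3: open — no interior node is in the conditioning set.
  P4: blocked at fork node C ∈ conditioning set.
  P5: open — no interior node is in the conditioning set.
  P6: blocked at fork node C ∈ conditioning set.
{C} does not satisfy the backdoor criterion.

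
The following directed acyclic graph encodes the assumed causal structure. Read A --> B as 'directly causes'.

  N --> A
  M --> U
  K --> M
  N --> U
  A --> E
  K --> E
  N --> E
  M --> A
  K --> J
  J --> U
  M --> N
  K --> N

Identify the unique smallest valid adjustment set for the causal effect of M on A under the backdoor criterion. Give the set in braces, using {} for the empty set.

{K}

Variables eligible for adjustment (non-descendants of M, excluding M and A): {J, K}.
Backdoor paths from M to A:
  P1: M <- K -> J -> U <- N -> A
  P2: M <- K -> J -> U <- N -> E <- A
  P3: M <- K -> N -> A
  P4: M <- K -> N -> E <- A
  P5: M <- K -> E <- N -> A
  P6: M <- K -> E <- A
The empty set is not sufficient: P3 (M <- K -> N -> A) has no collider blocking it and no conditioned non-collider, so it is open.
Try {K}:
  P1: blocked at fork node K ∈ conditioning set.
  P2: blocked at fork node K ∈ conditioning set.
  P3: blocked at fork node K ∈ conditioning set.
  P4: blocked at fork node K ∈ conditioning set.
  P5: blocked at fork node K ∈ conditioning set.
  P6: blocked at fork node K ∈ conditioning set.
{K} contains no descendant of M and blocks every backdoor path.
No other singleton works — e.g. {J} leaves P3 open — so {K} is the unique smallest valid adjustment set.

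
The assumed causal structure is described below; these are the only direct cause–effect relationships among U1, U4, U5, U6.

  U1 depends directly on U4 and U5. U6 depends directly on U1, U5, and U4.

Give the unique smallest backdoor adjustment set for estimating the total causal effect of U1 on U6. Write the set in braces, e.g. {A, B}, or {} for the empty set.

{U4, U5}

Variables eligible for adjustment (non-descendants of U1, excluding U1 and U6): {U4, U5}.
Backdoor paths from U1 to U6:
  P1: U1 <- U4 -> U6
  P2: U1 <- U5 -> U6
The empty set is not sufficient: P1 (U1 <- U4 -> U6) has no collider blocking it and no conditioned non-collider, so it is open.
Try {U4, U5}:
  P1: blocked at fork node U4 ∈ conditioning set.
  P2: blocked at fork node U5 ∈ conditioning set.
{U4, U5} contains no descendant of U1 and blocks every backdoor path.
Every element of {U4, U5} is needed (dropping U4 leaves P1 open; dropping U5 leaves P2 open), so no proper subset is valid.
Among all size-2 subsets of the eligible variables, only {U4, U5} blocks every backdoor path, so it is the unique smallest valid adjustment set.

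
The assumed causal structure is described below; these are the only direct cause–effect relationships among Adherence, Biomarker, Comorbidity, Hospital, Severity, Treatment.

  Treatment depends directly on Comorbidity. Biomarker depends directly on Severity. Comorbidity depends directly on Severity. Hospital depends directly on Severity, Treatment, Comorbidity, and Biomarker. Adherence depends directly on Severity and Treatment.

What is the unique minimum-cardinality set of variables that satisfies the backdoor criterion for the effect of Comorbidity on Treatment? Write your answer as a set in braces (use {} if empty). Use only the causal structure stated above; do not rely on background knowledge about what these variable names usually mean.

Variables eligible for adjustment (non-descendants of Comorbidity, excluding Comorbidity and Treatment): {Biomarker, Severity}.
Backdoor paths from Comorbidity to Treatment:
  P1: Comorbidity <- Severity -> Biomarker -> Hospital <- Treatment
  P2: Comorbidity <- Severity -> Adherence <- Treatment
  P3: Comorbidity <- Severity -> Hospital <- Treatment
Each backdoor path contains an unconditioned collider, so every path is already blocked with the empty conditioning set:
  P1: blocked at collider Hospital (neither it nor any descendant is in the conditioning set).
  P2: blocked at collider Adherence (neither it nor any descendant is in the conditioning set).
  P3: blocked at collider Hospital (neither it nor any descendant is in the conditioning set).
The empty set is therefore the unique smallest valid set.

{}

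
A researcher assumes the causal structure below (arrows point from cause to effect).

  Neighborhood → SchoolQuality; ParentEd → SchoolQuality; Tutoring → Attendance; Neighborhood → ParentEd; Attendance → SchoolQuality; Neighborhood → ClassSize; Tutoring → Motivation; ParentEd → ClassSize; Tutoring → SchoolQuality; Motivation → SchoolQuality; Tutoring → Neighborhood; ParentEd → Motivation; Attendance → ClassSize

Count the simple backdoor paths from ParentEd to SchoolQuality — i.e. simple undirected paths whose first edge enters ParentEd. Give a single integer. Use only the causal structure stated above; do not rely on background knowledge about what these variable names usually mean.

A backdoor path from ParentEd to SchoolQuality is any simple undirected path whose first edge points into ParentEd (i.e. leaves ParentEd via a parent).
Parents of ParentEd: {Neighborhood}.
Enumerating:
  P1: ParentEd <- Neighborhood <- Tutoring -> Attendance -> SchoolQuality
  P2: ParentEd <- Neighborhood <- Tutoring -> Motivation -> SchoolQuality
  P3: ParentEd <- Neighborhood <- Tutoring -> SchoolQuality
  P4: ParentEd <- Neighborhood -> ClassSize <- Attendance <- Tutoring -> Motivation -> SchoolQuality
  P5: ParentEd <- Neighborhood -> ClassSize <- Attendance <- Tutoring -> SchoolQuality
  P6: ParentEd <- Neighborhood -> ClassSize <- Attendance -> SchoolQuality
  P7: ParentEd <- Neighborhood -> SchoolQuality
That exhausts the simple backdoor paths. Count: 7.

7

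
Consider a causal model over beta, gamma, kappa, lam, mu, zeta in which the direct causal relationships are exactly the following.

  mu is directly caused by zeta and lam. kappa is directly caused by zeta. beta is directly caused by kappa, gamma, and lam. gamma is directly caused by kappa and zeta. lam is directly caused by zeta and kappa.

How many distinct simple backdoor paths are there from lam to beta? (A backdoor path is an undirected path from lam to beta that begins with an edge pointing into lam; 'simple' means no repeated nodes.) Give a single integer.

A backdoor path from lam to beta is any simple undirected path whose first edge points into lam (i.e. leaves lam via a parent).
Parents of lam: {kappa, zeta}.
Enumerating:
  P1: lam <- zeta -> kappa -> gamma -> beta
  P2: lam <- zeta -> kappa -> beta
  P3: lam <- zeta -> gamma <- kappa -> beta
  P4: lam <- zeta -> gamma -> beta
  P5: lam <- kappa <- zeta -> gamma -> beta
  P6: lam <- kappa -> gamma -> beta
  P7: lam <- kappa -> beta
That exhausts the simple backdoor paths. Count: 7.

7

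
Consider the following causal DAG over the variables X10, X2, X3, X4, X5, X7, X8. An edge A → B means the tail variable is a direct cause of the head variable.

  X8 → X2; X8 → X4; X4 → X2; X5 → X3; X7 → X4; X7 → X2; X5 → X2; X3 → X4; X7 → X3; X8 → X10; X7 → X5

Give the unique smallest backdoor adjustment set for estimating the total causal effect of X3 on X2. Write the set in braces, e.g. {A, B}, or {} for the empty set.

Variables eligible for adjustment (non-descendants of X3, excluding X3 and X2): {X10, X5, X7, X8}.
Backdoor paths from X3 to X2:
  P1: X3 <- X7 -> X5 -> X2
  P2: X3 <- X7 -> X4 <- X8 -> X2
  P3: X3 <- X7 -> X4 -> X2
  P4: X3 <- X7 -> X2
  P5: X3 <- X5 <- X7 -> X4 <- X8 -> X2
  P6: X3 <- X5 <- X7 -> X4 -> X2
  P7: X3 <- X5 <- X7 -> X2
  P8: X3 <- X5 -> X2
The empty set is not sufficient: P1 (X3 <- X7 -> X5 -> X2) has no collider blocking it and no conditioned non-collider, so it is open.
Try {X5, X7}:
  P1: blocked at fork node X7 ∈ conditioning set.
  P2: blocked at fork node X7 ∈ conditioning set.
  P3: blocked at fork node X7 ∈ conditioning set.
  P4: blocked at fork node X7 ∈ conditioning set.
  P5: blocked at chain node X5 ∈ conditioning set.
  P6: blocked at chain node X5 ∈ conditioning set.
  P7: blocked at chain node X5 ∈ conditioning set.
  P8: blocked at fork node X5 ∈ conditioning set.
{X5, X7} contains no descendant of X3 and blocks every backdoor path.
Every element of {X5, X7} is needed (dropping X5 leaves P8 open; dropping X7 leaves P3 open), so no proper subset is valid.
Among all size-2 subsets of the eligible variables, only {X5, X7} blocks every backdoor path, so it is the unique smallest valid adjustment set.

{X5, X7}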